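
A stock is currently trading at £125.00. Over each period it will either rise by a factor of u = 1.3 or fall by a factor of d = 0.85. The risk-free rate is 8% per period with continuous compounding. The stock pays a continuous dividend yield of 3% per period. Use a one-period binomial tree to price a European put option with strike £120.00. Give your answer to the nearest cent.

Per-period risk-free factor R = e^0.08 = 1.0833; dividend-adjusted growth = e^(0.08−0.03) = 1.0513.
Risk-neutral probability p = (1.0513 − 0.85)/(1.3 − 0.85) = 0.2013/0.4500 = 0.4473
Terminal stock prices: S_u = 162.5, S_d = 106.2
Terminal payoffs (K − S): max(-42.5, 0) = 0, max(13.75, 0) = 13.75
Node 0 (S = 125): V_0 = e^(−0.08)·[0.4473·0.0000 + 0.5527·13.7500] = 7.0157

£7.02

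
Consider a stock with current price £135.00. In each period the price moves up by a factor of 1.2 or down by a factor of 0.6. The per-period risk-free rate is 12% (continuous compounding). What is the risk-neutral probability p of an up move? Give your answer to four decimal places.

p = 0.8792

Risk-neutral probability p = (e^0.12 − 0.6)/(1.2 − 0.6) = 0.5275/0.6000 = 0.8792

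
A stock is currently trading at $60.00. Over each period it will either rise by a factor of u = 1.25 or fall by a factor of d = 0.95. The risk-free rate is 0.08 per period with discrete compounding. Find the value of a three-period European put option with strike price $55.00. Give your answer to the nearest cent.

$0.51

Risk-neutral probability p = (1 + 0.08 − 0.95)/(1.25 − 0.95) = 0.1300/0.3000 = 0.4333
Terminal stock prices: S_uuu = 117.2, S_uud = 89.06, S_udd = 67.69, S_ddd = 51.44
Terminal payoffs (K − S): max(-62.19, 0) = 0, max(-34.06, 0) = 0, max(-12.69, 0) = 0, max(3.558, 0) = 3.558
Node uu (S = 93.75): V_uu = 1/1.08·[0.4333·0.0000 + 0.5667·0.0000] = 0.0000
Node ud (S = 71.25): V_ud = 1/1.08·[0.4333·0.0000 + 0.5667·0.0000] = 0.0000
Node dd (S = 54.15): V_dd = 1/1.08·[0.4333·0.0000 + 0.5667·3.5575] = 1.8666
Node u (S = 75): V_u = 1/1.08·[0.4333·0.0000 + 0.5667·0.0000] = 0.0000
Node d (S = 57): V_d = 1/1.08·[0.4333·0.0000 + 0.5667·1.8666] = 0.9794
Node 0 (S = 60): V_0 = 1/1.08·[0.4333·0.0000 + 0.5667·0.9794] = 0.5139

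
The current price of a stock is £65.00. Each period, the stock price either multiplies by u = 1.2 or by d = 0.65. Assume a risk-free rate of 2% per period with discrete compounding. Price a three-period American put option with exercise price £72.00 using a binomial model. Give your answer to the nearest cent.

Risk-neutral probability p = (1 + 0.02 − 0.65)/(1.2 − 0.65) = 0.3700/0.5500 = 0.6727
Terminal stock prices: S_uuu = 112.3, S_uud = 60.84, S_udd = 32.96, S_ddd = 17.85
Terminal payoffs (K − S): max(-40.32, 0) = 0, max(11.16, 0) = 11.16, max(39.04, 0) = 39.04, max(54.15, 0) = 54.15
Node uu (S = 93.6): continuation = 1/1.02·[0.6727·0.0000 + 0.3273·11.1600] = 3.5807; exercise value = 0.0000 ≤ continuation, so V_uu = 3.5807
Node ud (S = 50.7): continuation = 1/1.02·[0.6727·11.1600 + 0.3273·39.0450] = 19.8882; exercise value = 21.3000 > continuation, so V_ud = 21.3000 (exercise)
Node dd (S = 27.46): continuation = 1/1.02·[0.6727·39.0450 + 0.3273·54.1494] = 43.1257; exercise value = 44.5375 > continuation, so V_dd = 44.5375 (exercise)
Node u (S = 78): continuation = 1/1.02·[0.6727·3.5807 + 0.3273·21.3000] = 9.1959; exercise value = 0.0000 ≤ continuation, so V_u = 9.1959
Node d (S = 42.25): continuation = 1/1.02·[0.6727·21.3000 + 0.3273·44.5375] = 28.3382; exercise value = 29.7500 > continuation, so V_d = 29.7500 (exercise)
Node 0 (S = 65): continuation = 1/1.02·[0.6727·9.1959 + 0.3273·29.7500] = 15.6105; exercise value = 7.0000 ≤ continuation, so V_0 = 15.6105

£15.61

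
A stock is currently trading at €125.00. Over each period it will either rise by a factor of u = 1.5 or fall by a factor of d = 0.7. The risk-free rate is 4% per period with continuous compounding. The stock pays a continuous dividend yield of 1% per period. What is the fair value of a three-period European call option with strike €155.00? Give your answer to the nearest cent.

Per-period risk-free factor R = e^0.04 = 1.0408; dividend-adjusted growth = e^(0.04−0.01) = 1.0305.
Risk-neutral probability p = (1.0305 − 0.7)/(1.5 − 0.7) = 0.3305/0.8000 = 0.4131
Terminal stock prices: S_uuu = 421.9, S_uud = 196.9, S_udd = 91.87, S_ddd = 42.87
Terminal payoffs (S − K): max(266.9, 0) = 266.9, max(41.88, 0) = 41.88, max(-63.13, 0) = 0, max(-112.1, 0) = 0
Node uu (S = 281.2): V_uu = e^(−0.04)·[0.4131·266.8750 + 0.5869·41.8750] = 129.5292
Node ud (S = 131.2): V_ud = e^(−0.04)·[0.4131·41.8750 + 0.5869·0.0000] = 16.6190
Node dd (S = 61.25): V_dd = e^(−0.04)·[0.4131·0.0000 + 0.5869·0.0000] = 0.0000
Node u (S = 187.5): V_u = e^(−0.04)·[0.4131·129.5292 + 0.5869·16.6190] = 60.7782
Node d (S = 87.5): V_d = e^(−0.04)·[0.4131·16.6190 + 0.5869·0.0000] = 6.5956
Node 0 (S = 125): V_0 = e^(−0.04)·[0.4131·60.7782 + 0.5869·6.5956] = 27.8405

€27.84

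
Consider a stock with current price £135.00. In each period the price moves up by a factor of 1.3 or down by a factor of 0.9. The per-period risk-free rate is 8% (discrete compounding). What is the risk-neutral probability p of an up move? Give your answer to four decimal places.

p = 0.4500

Risk-neutral probability p = (1 + 0.08 − 0.9)/(1.3 − 0.9) = 0.1800/0.4000 = 0.4500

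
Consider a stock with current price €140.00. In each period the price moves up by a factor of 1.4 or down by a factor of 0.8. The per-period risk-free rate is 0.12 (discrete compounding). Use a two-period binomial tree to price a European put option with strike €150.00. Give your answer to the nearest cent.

Risk-neutral probability p = (1 + 0.12 − 0.8)/(1.4 − 0.8) = 0.3200/0.6000 = 0.5333
Terminal stock prices: S_uu = 274.4, S_ud = 156.8, S_dd = 89.6
Terminal payoffs (K − S): max(-124.4, 0) = 0, max(-6.8, 0) = 0, max(60.4, 0) = 60.4
Node u (S = 196): V_u = 1/1.12·[0.5333·0.0000 + 0.4667·0.0000] = 0.0000
Node d (S = 112): V_d = 1/1.12·[0.5333·0.0000 + 0.4667·60.4000] = 25.1667
Node 0 (S = 140): V_0 = 1/1.12·[0.5333·0.0000 + 0.4667·25.1667] = 10.4861

€10.49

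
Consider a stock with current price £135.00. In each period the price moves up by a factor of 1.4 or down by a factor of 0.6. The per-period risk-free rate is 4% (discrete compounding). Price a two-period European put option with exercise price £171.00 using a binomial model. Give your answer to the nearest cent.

£49.28

Risk-neutral probability p = (1 + 0.04 − 0.6)/(1.4 − 0.6) = 0.4400/0.8000 = 0.5500
Terminal stock prices: S_uu = 264.6, S_ud = 113.4, S_dd = 48.6
Terminal payoffs (K − S): max(-93.6, 0) = 0, max(57.6, 0) = 57.6, max(122.4, 0) = 122.4
Node u (S = 189): V_u = 1/1.04·[0.5500·0.0000 + 0.4500·57.6000] = 24.9231
Node d (S = 81): V_d = 1/1.04·[0.5500·57.6000 + 0.4500·122.4000] = 83.4231
Node 0 (S = 135): V_0 = 1/1.04·[0.5500·24.9231 + 0.4500·83.4231] = 49.2770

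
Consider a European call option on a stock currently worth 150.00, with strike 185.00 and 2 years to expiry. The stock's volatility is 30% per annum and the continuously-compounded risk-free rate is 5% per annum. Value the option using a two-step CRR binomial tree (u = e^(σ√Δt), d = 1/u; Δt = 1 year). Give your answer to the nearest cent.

CRR parameters: u = e^(σ√Δt) = e^(0.3·√1) = 1.3499, d = 1/u = 0.7408
Per-period rate: rΔt = 0.05·1 = 0.05, so R = e^0.05 = 1.0513
Risk-neutral probability p = (e^0.05 − 0.7408)/(1.3499 − 0.7408) = 0.3105/0.6090 = 0.5097
Terminal stock prices: S_uu = 273.3, S_ud = 150, S_dd = 82.32
Terminal payoffs (S − K): max(88.32, 0) = 88.32, max(-35, 0) = 0, max(-102.7, 0) = 0
Node u (S = 202.5): V_u = e^(−0.05)·[0.5097·88.3178 + 0.4903·0.0000] = 42.8236
Node d (S = 111.1): V_d = e^(−0.05)·[0.5097·0.0000 + 0.4903·0.0000] = 0.0000
Node 0 (S = 150): V_0 = e^(−0.05)·[0.5097·42.8236 + 0.4903·0.0000] = 20.7643

20.76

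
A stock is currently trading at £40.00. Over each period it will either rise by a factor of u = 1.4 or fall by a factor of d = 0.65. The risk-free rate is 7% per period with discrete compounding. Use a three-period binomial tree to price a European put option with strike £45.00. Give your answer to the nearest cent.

£8.03

Risk-neutral probability p = (1 + 0.07 − 0.65)/(1.4 − 0.65) = 0.4200/0.7500 = 0.5600
Terminal stock prices: S_uuu = 109.8, S_uud = 50.96, S_udd = 23.66, S_ddd = 10.98
Terminal payoffs (K − S): max(-64.76, 0) = 0, max(-5.96, 0) = 0, max(21.34, 0) = 21.34, max(34.02, 0) = 34.02
Node uu (S = 78.4): V_uu = 1/1.07·[0.5600·0.0000 + 0.4400·0.0000] = 0.0000
Node ud (S = 36.4): V_ud = 1/1.07·[0.5600·0.0000 + 0.4400·21.3400] = 8.7753
Node dd (S = 16.9): V_dd = 1/1.07·[0.5600·21.3400 + 0.4400·34.0150] = 25.1561
Node u (S = 56): V_u = 1/1.07·[0.5600·0.0000 + 0.4400·8.7753] = 3.6085
Node d (S = 26): V_d = 1/1.07·[0.5600·8.7753 + 0.4400·25.1561] = 14.9372
Node 0 (S = 40): V_0 = 1/1.07·[0.5600·3.6085 + 0.4400·14.9372] = 8.0310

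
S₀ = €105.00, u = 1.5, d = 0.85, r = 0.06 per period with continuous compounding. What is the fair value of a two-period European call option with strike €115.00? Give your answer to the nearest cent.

Risk-neutral probability p = (e^0.06 − 0.85)/(1.5 − 0.85) = 0.2118/0.6500 = 0.3259
Terminal stock prices: S_uu = 236.2, S_ud = 133.9, S_dd = 75.86
Terminal payoffs (S − K): max(121.2, 0) = 121.2, max(18.88, 0) = 18.88, max(-39.14, 0) = 0
Node u (S = 157.5): V_u = e^(−0.06)·[0.3259·121.2500 + 0.6741·18.8750] = 49.1971
Node d (S = 89.25): V_d = e^(−0.06)·[0.3259·18.8750 + 0.6741·0.0000] = 5.7932
Node 0 (S = 105): V_0 = e^(−0.06)·[0.3259·49.1971 + 0.6741·5.7932] = 18.7775

€18.78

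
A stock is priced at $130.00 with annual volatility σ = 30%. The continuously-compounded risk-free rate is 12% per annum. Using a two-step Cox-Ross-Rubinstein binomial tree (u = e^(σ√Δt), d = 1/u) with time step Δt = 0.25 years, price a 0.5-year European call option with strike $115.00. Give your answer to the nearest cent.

CRR parameters: u = e^(σ√Δt) = e^(0.3·√0.25) = 1.1618, d = 1/u = 0.8607
Per-period rate: rΔt = 0.12·0.25 = 0.03, so R = e^0.03 = 1.0305
Risk-neutral probability p = (e^0.03 − 0.8607)/(1.1618 − 0.8607) = 0.1697/0.3011 = 0.5637
Terminal stock prices: S_uu = 175.5, S_ud = 130, S_dd = 96.31
Terminal payoffs (S − K): max(60.48, 0) = 60.48, max(15, 0) = 15, max(-18.69, 0) = 0
Node u (S = 151): V_u = e^(−0.03)·[0.5637·60.4816 + 0.4363·15.0000] = 39.4372
Node d (S = 111.9): V_d = e^(−0.03)·[0.5637·15.0000 + 0.4363·0.0000] = 8.2057
Node 0 (S = 130): V_0 = e^(−0.03)·[0.5637·39.4372 + 0.4363·8.2057] = 25.0482

$25.05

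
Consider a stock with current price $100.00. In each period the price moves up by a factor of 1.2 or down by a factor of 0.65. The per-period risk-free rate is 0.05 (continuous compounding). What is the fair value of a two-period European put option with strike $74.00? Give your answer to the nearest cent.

$2.10

Risk-neutral probability p = (e^0.05 − 0.65)/(1.2 − 0.65) = 0.4013/0.5500 = 0.7296
Terminal stock prices: S_uu = 144, S_ud = 78, S_dd = 42.25
Terminal payoffs (K − S): max(-70, 0) = 0, max(-4, 0) = 0, max(31.75, 0) = 31.75
Node u (S = 120): V_u = e^(−0.05)·[0.7296·0.0000 + 0.2704·0.0000] = 0.0000
Node d (S = 65): V_d = e^(−0.05)·[0.7296·0.0000 + 0.2704·31.7500] = 8.1670
Node 0 (S = 100): V_0 = e^(−0.05)·[0.7296·0.0000 + 0.2704·8.1670] = 2.1008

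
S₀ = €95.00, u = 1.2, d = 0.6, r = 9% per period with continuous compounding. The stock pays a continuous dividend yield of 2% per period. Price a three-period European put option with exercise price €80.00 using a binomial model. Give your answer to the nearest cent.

Per-period risk-free factor R = e^0.09 = 1.0942; dividend-adjusted growth = e^(0.09−0.02) = 1.0725.
Risk-neutral probability p = (1.0725 − 0.6)/(1.2 − 0.6) = 0.4725/0.6000 = 0.7875
Terminal stock prices: S_uuu = 164.2, S_uud = 82.08, S_udd = 41.04, S_ddd = 20.52
Terminal payoffs (K − S): max(-84.16, 0) = 0, max(-2.08, 0) = 0, max(38.96, 0) = 38.96, max(59.48, 0) = 59.48
Node uu (S = 136.8): V_uu = e^(−0.09)·[0.7875·0.0000 + 0.2125·0.0000] = 0.0000
Node ud (S = 68.4): V_ud = e^(−0.09)·[0.7875·0.0000 + 0.2125·38.9600] = 7.5660
Node dd (S = 34.2): V_dd = e^(−0.09)·[0.7875·38.9600 + 0.2125·59.4800] = 39.5917
Node u (S = 114): V_u = e^(−0.09)·[0.7875·0.0000 + 0.2125·7.5660] = 1.4693
Node d (S = 57): V_d = e^(−0.09)·[0.7875·7.5660 + 0.2125·39.5917] = 13.1341
Node 0 (S = 95): V_0 = e^(−0.09)·[0.7875·1.4693 + 0.2125·13.1341] = 3.6081

€3.61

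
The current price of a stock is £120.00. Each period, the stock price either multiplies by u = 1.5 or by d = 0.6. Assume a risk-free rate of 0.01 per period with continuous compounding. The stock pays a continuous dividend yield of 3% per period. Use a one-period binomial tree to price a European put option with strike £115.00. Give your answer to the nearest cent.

Per-period risk-free factor R = e^0.01 = 1.0101; dividend-adjusted growth = e^(0.01−0.03) = 0.9802.
Risk-neutral probability p = (0.9802 − 0.6)/(1.5 − 0.6) = 0.3802/0.9000 = 0.4224
Terminal stock prices: S_u = 180, S_d = 72
Terminal payoffs (K − S): max(-65, 0) = 0, max(43, 0) = 43
Node 0 (S = 120): V_0 = e^(−0.01)·[0.4224·0.0000 + 0.5776·43.0000] = 24.5878

£24.59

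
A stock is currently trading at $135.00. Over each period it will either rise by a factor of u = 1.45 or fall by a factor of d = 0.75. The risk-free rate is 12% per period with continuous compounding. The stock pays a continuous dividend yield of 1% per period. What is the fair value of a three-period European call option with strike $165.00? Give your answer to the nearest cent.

$37.73

Per-period risk-free factor R = e^0.12 = 1.1275; dividend-adjusted growth = e^(0.12−0.01) = 1.1163.
Risk-neutral probability p = (1.1163 − 0.75)/(1.45 − 0.75) = 0.3663/0.7000 = 0.5233
Terminal stock prices: S_uuu = 411.6, S_uud = 212.9, S_udd = 110.1, S_ddd = 56.95
Terminal payoffs (S − K): max(246.6, 0) = 246.6, max(47.88, 0) = 47.88, max(-54.89, 0) = 0, max(-108, 0) = 0
Node uu (S = 283.8): V_uu = e^(−0.12)·[0.5233·246.5644 + 0.4767·47.8781] = 134.6714
Node ud (S = 146.8): V_ud = e^(−0.12)·[0.5233·47.8781 + 0.4767·0.0000] = 22.2195
Node dd (S = 75.94): V_dd = e^(−0.12)·[0.5233·0.0000 + 0.4767·0.0000] = 0.0000
Node u (S = 195.8): V_u = e^(−0.12)·[0.5233·134.6714 + 0.4767·22.2195] = 71.8942
Node d (S = 101.2): V_d = e^(−0.12)·[0.5233·22.2195 + 0.4767·0.0000] = 10.3117
Node 0 (S = 135): V_0 = e^(−0.12)·[0.5233·71.8942 + 0.4767·10.3117] = 37.7252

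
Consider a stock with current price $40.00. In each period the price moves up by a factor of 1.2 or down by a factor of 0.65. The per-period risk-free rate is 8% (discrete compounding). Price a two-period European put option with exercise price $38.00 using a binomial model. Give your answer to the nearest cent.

Risk-neutral probability p = (1 + 0.08 − 0.65)/(1.2 − 0.65) = 0.4300/0.5500 = 0.7818
Terminal stock prices: S_uu = 57.6, S_ud = 31.2, S_dd = 16.9
Terminal payoffs (K − S): max(-19.6, 0) = 0, max(6.8, 0) = 6.8, max(21.1, 0) = 21.1
Node u (S = 48): V_u = 1/1.08·[0.7818·0.0000 + 0.2182·6.8000] = 1.3737
Node d (S = 26): V_d = 1/1.08·[0.7818·6.8000 + 0.2182·21.1000] = 9.1852
Node 0 (S = 40): V_0 = 1/1.08·[0.7818·1.3737 + 0.2182·9.1852] = 2.8500

$2.85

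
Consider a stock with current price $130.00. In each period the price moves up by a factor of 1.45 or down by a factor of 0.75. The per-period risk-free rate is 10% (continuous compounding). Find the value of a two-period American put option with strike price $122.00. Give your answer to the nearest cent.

$10.92

Risk-neutral probability p = (e^0.1 − 0.75)/(1.45 − 0.75) = 0.3552/0.7000 = 0.5074
Terminal stock prices: S_uu = 273.3, S_ud = 141.4, S_dd = 73.12
Terminal payoffs (K − S): max(-151.3, 0) = 0, max(-19.38, 0) = 0, max(48.88, 0) = 48.88
Node u (S = 188.5): continuation = e^(−0.1)·[0.5074·0.0000 + 0.4926·0.0000] = 0.0000; exercise value = 0.0000 ≤ continuation, so V_u = 0.0000
Node d (S = 97.5): continuation = e^(−0.1)·[0.5074·0.0000 + 0.4926·48.8750] = 21.7853; exercise value = 24.5000 > continuation, so V_d = 24.5000 (exercise)
Node 0 (S = 130): continuation = e^(−0.1)·[0.5074·0.0000 + 0.4926·24.5000] = 10.9205; exercise value = 0.0000 ≤ continuation, so V_0 = 10.9205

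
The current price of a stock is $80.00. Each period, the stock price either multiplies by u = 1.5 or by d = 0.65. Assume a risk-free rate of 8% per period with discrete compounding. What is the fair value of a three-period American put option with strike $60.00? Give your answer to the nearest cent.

Risk-neutral probability p = (1 + 0.08 − 0.65)/(1.5 − 0.65) = 0.4300/0.8500 = 0.5059
Terminal stock prices: S_uuu = 270, S_uud = 117, S_udd = 50.7, S_ddd = 21.97
Terminal payoffs (K − S): max(-210, 0) = 0, max(-57, 0) = 0, max(9.3, 0) = 9.3, max(38.03, 0) = 38.03
Node uu (S = 180): continuation = 1/1.08·[0.5059·0.0000 + 0.4941·0.0000] = 0.0000; exercise value = 0.0000 ≤ continuation, so V_uu = 0.0000
Node ud (S = 78): continuation = 1/1.08·[0.5059·0.0000 + 0.4941·9.3000] = 4.2549; exercise value = 0.0000 ≤ continuation, so V_ud = 4.2549
Node dd (S = 33.8): continuation = 1/1.08·[0.5059·9.3000 + 0.4941·38.0300] = 21.7556; exercise value = 26.2000 > continuation, so V_dd = 26.2000 (exercise)
Node u (S = 120): continuation = 1/1.08·[0.5059·0.0000 + 0.4941·4.2549] = 1.9467; exercise value = 0.0000 ≤ continuation, so V_u = 1.9467
Node d (S = 52): continuation = 1/1.08·[0.5059·4.2549 + 0.4941·26.2000] = 13.9800; exercise value = 8.0000 ≤ continuation, so V_d = 13.9800
Node 0 (S = 80): continuation = 1/1.08·[0.5059·1.9467 + 0.4941·13.9800] = 7.3079; exercise value = 0.0000 ≤ continuation, so V_0 = 7.3079

$7.31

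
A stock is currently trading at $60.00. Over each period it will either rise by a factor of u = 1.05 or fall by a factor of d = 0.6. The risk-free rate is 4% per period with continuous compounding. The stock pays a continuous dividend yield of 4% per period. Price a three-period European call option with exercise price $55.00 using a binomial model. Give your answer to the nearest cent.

Per-period risk-free factor R = e^0.04 = 1.0408; dividend-adjusted growth = e^(0.04−0.04) = 1.0000.
Risk-neutral probability p = (1.0000 − 0.6)/(1.05 − 0.6) = 0.4000/0.4500 = 0.8889
Terminal stock prices: S_uuu = 69.46, S_uud = 39.69, S_udd = 22.68, S_ddd = 12.96
Terminal payoffs (S − K): max(14.46, 0) = 14.46, max(-15.31, 0) = 0, max(-32.32, 0) = 0, max(-42.04, 0) = 0
Node uu (S = 66.15): V_uu = e^(−0.04)·[0.8889·14.4575 + 0.1111·0.0000] = 12.3472
Node ud (S = 37.8): V_ud = e^(−0.04)·[0.8889·0.0000 + 0.1111·0.0000] = 0.0000
Node dd (S = 21.6): V_dd = e^(−0.04)·[0.8889·0.0000 + 0.1111·0.0000] = 0.0000
Node u (S = 63): V_u = e^(−0.04)·[0.8889·12.3472 + 0.1111·0.0000] = 10.5450
Node d (S = 36): V_d = e^(−0.04)·[0.8889·0.0000 + 0.1111·0.0000] = 0.0000
Node 0 (S = 60): V_0 = e^(−0.04)·[0.8889·10.5450 + 0.1111·0.0000] = 9.0058

$9.01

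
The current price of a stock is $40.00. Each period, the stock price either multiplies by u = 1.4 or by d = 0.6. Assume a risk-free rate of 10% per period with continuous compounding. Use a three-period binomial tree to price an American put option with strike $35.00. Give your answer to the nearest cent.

$4.61

Risk-neutral probability p = (e^0.1 − 0.6)/(1.4 − 0.6) = 0.5052/0.8000 = 0.6315
Terminal stock prices: S_uuu = 109.8, S_uud = 47.04, S_udd = 20.16, S_ddd = 8.64
Terminal payoffs (K − S): max(-74.76, 0) = 0, max(-12.04, 0) = 0, max(14.84, 0) = 14.84, max(26.36, 0) = 26.36
Node uu (S = 78.4): continuation = e^(−0.1)·[0.6315·0.0000 + 0.3685·0.0000] = 0.0000; exercise value = 0.0000 ≤ continuation, so V_uu = 0.0000
Node ud (S = 33.6): continuation = e^(−0.1)·[0.6315·0.0000 + 0.3685·14.8400] = 4.9486; exercise value = 1.4000 ≤ continuation, so V_ud = 4.9486
Node dd (S = 14.4): continuation = e^(−0.1)·[0.6315·14.8400 + 0.3685·26.3600] = 17.2693; exercise value = 20.6000 > continuation, so V_dd = 20.6000 (exercise)
Node u (S = 56): continuation = e^(−0.1)·[0.6315·0.0000 + 0.3685·4.9486] = 1.6502; exercise value = 0.0000 ≤ continuation, so V_u = 1.6502
Node d (S = 24): continuation = e^(−0.1)·[0.6315·4.9486 + 0.3685·20.6000] = 9.6969; exercise value = 11.0000 > continuation, so V_d = 11.0000 (exercise)
Node 0 (S = 40): continuation = e^(−0.1)·[0.6315·1.6502 + 0.3685·11.0000] = 4.6110; exercise value = 0.0000 ≤ continuation, so V_0 = 4.6110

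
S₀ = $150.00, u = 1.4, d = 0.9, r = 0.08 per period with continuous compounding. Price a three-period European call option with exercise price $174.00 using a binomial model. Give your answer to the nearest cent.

$27.41

Risk-neutral probability p = (e^0.08 − 0.9)/(1.4 − 0.9) = 0.1833/0.5000 = 0.3666
Terminal stock prices: S_uuu = 411.6, S_uud = 264.6, S_udd = 170.1, S_ddd = 109.4
Terminal payoffs (S − K): max(237.6, 0) = 237.6, max(90.6, 0) = 90.6, max(-3.9, 0) = 0, max(-64.65, 0) = 0
Node uu (S = 294): V_uu = e^(−0.08)·[0.3666·237.6000 + 0.6334·90.6000] = 133.3778
Node ud (S = 189): V_ud = e^(−0.08)·[0.3666·90.6000 + 0.6334·0.0000] = 30.6582
Node dd (S = 121.5): V_dd = e^(−0.08)·[0.3666·0.0000 + 0.6334·0.0000] = 0.0000
Node u (S = 210): V_u = e^(−0.08)·[0.3666·133.3778 + 0.6334·30.6582] = 63.0604
Node d (S = 135): V_d = e^(−0.08)·[0.3666·30.6582 + 0.6334·0.0000] = 10.3744
Node 0 (S = 150): V_0 = e^(−0.08)·[0.3666·63.0604 + 0.6334·10.3744] = 27.4053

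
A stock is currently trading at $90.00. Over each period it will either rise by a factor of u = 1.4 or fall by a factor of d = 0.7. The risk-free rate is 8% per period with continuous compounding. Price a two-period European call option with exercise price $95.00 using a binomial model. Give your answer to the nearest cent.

Risk-neutral probability p = (e^0.08 − 0.7)/(1.4 − 0.7) = 0.3833/0.7000 = 0.5476
Terminal stock prices: S_uu = 176.4, S_ud = 88.2, S_dd = 44.1
Terminal payoffs (S − K): max(81.4, 0) = 81.4, max(-6.8, 0) = 0, max(-50.9, 0) = 0
Node u (S = 126): V_u = e^(−0.08)·[0.5476·81.4000 + 0.4524·0.0000] = 41.1440
Node d (S = 63): V_d = e^(−0.08)·[0.5476·0.0000 + 0.4524·0.0000] = 0.0000
Node 0 (S = 90): V_0 = e^(−0.08)·[0.5476·41.1440 + 0.4524·0.0000] = 20.7965

$20.80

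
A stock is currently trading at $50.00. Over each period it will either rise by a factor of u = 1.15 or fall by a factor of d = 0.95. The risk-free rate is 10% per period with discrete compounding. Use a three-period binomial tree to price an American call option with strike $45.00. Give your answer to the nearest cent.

$16.22

Risk-neutral probability p = (1 + 0.1 − 0.95)/(1.15 − 0.95) = 0.1500/0.2000 = 0.7500
Terminal stock prices: S_uuu = 76.04, S_uud = 62.82, S_udd = 51.89, S_ddd = 42.87
Terminal payoffs (S − K): max(31.04, 0) = 31.04, max(17.82, 0) = 17.82, max(6.894, 0) = 6.894, max(-2.131, 0) = 0
Node uu (S = 66.12): continuation = 1/1.1·[0.7500·31.0437 + 0.2500·17.8187] = 25.2159; exercise value = 21.1250 ≤ continuation, so V_uu = 25.2159
Node ud (S = 54.62): continuation = 1/1.1·[0.7500·17.8187 + 0.2500·6.8937] = 13.7159; exercise value = 9.6250 ≤ continuation, so V_ud = 13.7159
Node dd (S = 45.12): continuation = 1/1.1·[0.7500·6.8937 + 0.2500·0.0000] = 4.7003; exercise value = 0.1250 ≤ continuation, so V_dd = 4.7003
Node u (S = 57.5): continuation = 1/1.1·[0.7500·25.2159 + 0.2500·13.7159] = 20.3099; exercise value = 12.5000 ≤ continuation, so V_u = 20.3099
Node d (S = 47.5): continuation = 1/1.1·[0.7500·13.7159 + 0.2500·4.7003] = 10.4200; exercise value = 2.5000 ≤ continuation, so V_d = 10.4200
Node 0 (S = 50): continuation = 1/1.1·[0.7500·20.3099 + 0.2500·10.4200] = 16.2159; exercise value = 5.0000 ≤ continuation, so V_0 = 16.2159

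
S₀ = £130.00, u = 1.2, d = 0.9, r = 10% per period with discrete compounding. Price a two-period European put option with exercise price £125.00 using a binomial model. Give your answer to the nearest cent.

Risk-neutral probability p = (1 + 0.1 − 0.9)/(1.2 − 0.9) = 0.2000/0.3000 = 0.6667
Terminal stock prices: S_uu = 187.2, S_ud = 140.4, S_dd = 105.3
Terminal payoffs (K − S): max(-62.2, 0) = 0, max(-15.4, 0) = 0, max(19.7, 0) = 19.7
Node u (S = 156): V_u = 1/1.1·[0.6667·0.0000 + 0.3333·0.0000] = 0.0000
Node d (S = 117): V_d = 1/1.1·[0.6667·0.0000 + 0.3333·19.7000] = 5.9697
Node 0 (S = 130): V_0 = 1/1.1·[0.6667·0.0000 + 0.3333·5.9697] = 1.8090

£1.81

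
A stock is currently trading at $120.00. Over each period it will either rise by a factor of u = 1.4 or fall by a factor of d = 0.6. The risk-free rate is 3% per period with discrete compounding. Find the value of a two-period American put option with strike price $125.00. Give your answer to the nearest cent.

$29.47

Risk-neutral probability p = (1 + 0.03 − 0.6)/(1.4 − 0.6) = 0.4300/0.8000 = 0.5375
Terminal stock prices: S_uu = 235.2, S_ud = 100.8, S_dd = 43.2
Terminal payoffs (K − S): max(-110.2, 0) = 0, max(24.2, 0) = 24.2, max(81.8, 0) = 81.8
Node u (S = 168): continuation = 1/1.03·[0.5375·0.0000 + 0.4625·24.2000] = 10.8665; exercise value = 0.0000 ≤ continuation, so V_u = 10.8665
Node d (S = 72): continuation = 1/1.03·[0.5375·24.2000 + 0.4625·81.8000] = 49.3592; exercise value = 53.0000 > continuation, so V_d = 53.0000 (exercise)
Node 0 (S = 120): continuation = 1/1.03·[0.5375·10.8665 + 0.4625·53.0000] = 29.4692; exercise value = 5.0000 ≤ continuation, so V_0 = 29.4692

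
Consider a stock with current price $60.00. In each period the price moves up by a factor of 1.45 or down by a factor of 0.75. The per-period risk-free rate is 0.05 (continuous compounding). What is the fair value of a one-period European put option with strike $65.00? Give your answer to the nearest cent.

Risk-neutral probability p = (e^0.05 − 0.75)/(1.45 − 0.75) = 0.3013/0.7000 = 0.4304
Terminal stock prices: S_u = 87, S_d = 45
Terminal payoffs (K − S): max(-22, 0) = 0, max(20, 0) = 20
Node 0 (S = 60): V_0 = e^(−0.05)·[0.4304·0.0000 + 0.5696·20.0000] = 10.8366

$10.84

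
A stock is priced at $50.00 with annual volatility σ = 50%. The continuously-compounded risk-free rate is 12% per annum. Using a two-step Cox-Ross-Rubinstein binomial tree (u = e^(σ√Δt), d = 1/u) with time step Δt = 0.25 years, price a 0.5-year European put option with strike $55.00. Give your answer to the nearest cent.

$8.21

CRR parameters: u = e^(σ√Δt) = e^(0.5·√0.25) = 1.2840, d = 1/u = 0.7788
Per-period rate: rΔt = 0.12·0.25 = 0.03, so R = e^0.03 = 1.0305
Risk-neutral probability p = (e^0.03 − 0.7788)/(1.2840 − 0.7788) = 0.2517/0.5052 = 0.4981
Terminal stock prices: S_uu = 82.44, S_ud = 50, S_dd = 30.33
Terminal payoffs (K − S): max(-27.44, 0) = 0, max(5, 0) = 5, max(24.67, 0) = 24.67
Node u (S = 64.2): V_u = e^(−0.03)·[0.4981·0.0000 + 0.5019·5.0000] = 2.4353
Node d (S = 38.94): V_d = e^(−0.03)·[0.4981·5.0000 + 0.5019·24.6735] = 14.4345
Node 0 (S = 50): V_0 = e^(−0.03)·[0.4981·2.4353 + 0.5019·14.4345] = 8.2077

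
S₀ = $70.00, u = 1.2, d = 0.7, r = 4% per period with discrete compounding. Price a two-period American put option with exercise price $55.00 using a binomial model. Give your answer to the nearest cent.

Risk-neutral probability p = (1 + 0.04 − 0.7)/(1.2 − 0.7) = 0.3400/0.5000 = 0.6800
Terminal stock prices: S_uu = 100.8, S_ud = 58.8, S_dd = 34.3
Terminal payoffs (K − S): max(-45.8, 0) = 0, max(-3.8, 0) = 0, max(20.7, 0) = 20.7
Node u (S = 84): continuation = 1/1.04·[0.6800·0.0000 + 0.3200·0.0000] = 0.0000; exercise value = 0.0000 ≤ continuation, so V_u = 0.0000
Node d (S = 49): continuation = 1/1.04·[0.6800·0.0000 + 0.3200·20.7000] = 6.3692; exercise value = 6.0000 ≤ continuation, so V_d = 6.3692
Node 0 (S = 70): continuation = 1/1.04·[0.6800·0.0000 + 0.3200·6.3692] = 1.9598; exercise value = 0.0000 ≤ continuation, so V_0 = 1.9598

$1.96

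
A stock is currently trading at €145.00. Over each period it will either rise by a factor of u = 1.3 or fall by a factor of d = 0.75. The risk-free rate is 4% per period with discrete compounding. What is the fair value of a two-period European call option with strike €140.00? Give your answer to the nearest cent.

€27.64

Risk-neutral probability p = (1 + 0.04 − 0.75)/(1.3 − 0.75) = 0.2900/0.5500 = 0.5273
Terminal stock prices: S_uu = 245.1, S_ud = 141.4, S_dd = 81.56
Terminal payoffs (S − K): max(105.1, 0) = 105.1, max(1.375, 0) = 1.375, max(-58.44, 0) = 0
Node u (S = 188.5): V_u = 1/1.04·[0.5273·105.0500 + 0.4727·1.3750] = 53.8846
Node d (S = 108.8): V_d = 1/1.04·[0.5273·1.3750 + 0.4727·0.0000] = 0.6971
Node 0 (S = 145): V_0 = 1/1.04·[0.5273·53.8846 + 0.4727·0.6971] = 27.6360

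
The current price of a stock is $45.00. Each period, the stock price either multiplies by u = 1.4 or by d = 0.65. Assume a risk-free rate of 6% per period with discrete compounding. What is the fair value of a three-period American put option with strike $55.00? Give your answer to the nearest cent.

Risk-neutral probability p = (1 + 0.06 − 0.65)/(1.4 − 0.65) = 0.4100/0.7500 = 0.5467
Terminal stock prices: S_uuu = 123.5, S_uud = 57.33, S_udd = 26.62, S_ddd = 12.36
Terminal payoffs (K − S): max(-68.48, 0) = 0, max(-2.33, 0) = 0, max(28.38, 0) = 28.38, max(42.64, 0) = 42.64
Node uu (S = 88.2): continuation = 1/1.06·[0.5467·0.0000 + 0.4533·0.0000] = 0.0000; exercise value = 0.0000 ≤ continuation, so V_uu = 0.0000
Node ud (S = 40.95): continuation = 1/1.06·[0.5467·0.0000 + 0.4533·28.3825] = 12.1384; exercise value = 14.0500 > continuation, so V_ud = 14.0500 (exercise)
Node dd (S = 19.01): continuation = 1/1.06·[0.5467·28.3825 + 0.4533·42.6419] = 32.8743; exercise value = 35.9875 > continuation, so V_dd = 35.9875 (exercise)
Node u (S = 63): continuation = 1/1.06·[0.5467·0.0000 + 0.4533·14.0500] = 6.0088; exercise value = 0.0000 ≤ continuation, so V_u = 6.0088
Node d (S = 29.25): continuation = 1/1.06·[0.5467·14.0500 + 0.4533·35.9875] = 22.6368; exercise value = 25.7500 > continuation, so V_d = 25.7500 (exercise)
Node 0 (S = 45): continuation = 1/1.06·[0.5467·6.0088 + 0.4533·25.7500] = 14.1115; exercise value = 10.0000 ≤ continuation, so V_0 = 14.1115

$14.11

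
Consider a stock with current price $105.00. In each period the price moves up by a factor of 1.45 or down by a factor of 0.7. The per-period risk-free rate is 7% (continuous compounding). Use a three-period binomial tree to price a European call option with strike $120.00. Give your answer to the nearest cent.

Risk-neutral probability p = (e^0.07 − 0.7)/(1.45 − 0.7) = 0.3725/0.7500 = 0.4967
Terminal stock prices: S_uuu = 320.1, S_uud = 154.5, S_udd = 74.6, S_ddd = 36.01
Terminal payoffs (S − K): max(200.1, 0) = 200.1, max(34.53, 0) = 34.53, max(-45.4, 0) = 0, max(-83.99, 0) = 0
Node uu (S = 220.8): V_uu = e^(−0.07)·[0.4967·200.1056 + 0.5033·34.5337] = 108.8752
Node ud (S = 106.6): V_ud = e^(−0.07)·[0.4967·34.5337 + 0.5033·0.0000] = 15.9925
Node dd (S = 51.45): V_dd = e^(−0.07)·[0.4967·0.0000 + 0.5033·0.0000] = 0.0000
Node u (S = 152.2): V_u = e^(−0.07)·[0.4967·108.8752 + 0.5033·15.9925] = 57.9252
Node d (S = 73.5): V_d = e^(−0.07)·[0.4967·15.9925 + 0.5033·0.0000] = 7.4061
Node 0 (S = 105): V_0 = e^(−0.07)·[0.4967·57.9252 + 0.5033·7.4061] = 30.3008

$30.30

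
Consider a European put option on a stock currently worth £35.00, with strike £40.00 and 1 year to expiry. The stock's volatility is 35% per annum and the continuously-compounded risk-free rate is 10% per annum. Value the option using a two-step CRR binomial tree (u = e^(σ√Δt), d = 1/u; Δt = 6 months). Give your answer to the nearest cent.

CRR parameters: u = e^(σ√Δt) = e^(0.35·√0.5) = 1.2808, d = 1/u = 0.7808
Per-period rate: rΔt = 0.1·0.5 = 0.05, so R = e^0.05 = 1.0513
Risk-neutral probability p = (e^0.05 − 0.7808)/(1.2808 − 0.7808) = 0.2705/0.5000 = 0.5410
Terminal stock prices: S_uu = 57.42, S_ud = 35, S_dd = 21.34
Terminal payoffs (K − S): max(-17.42, 0) = 0, max(5, 0) = 5, max(18.66, 0) = 18.66
Node u (S = 44.83): V_u = e^(−0.05)·[0.5410·0.0000 + 0.4590·5.0000] = 2.1832
Node d (S = 27.33): V_d = e^(−0.05)·[0.5410·5.0000 + 0.4590·18.6645] = 10.7226
Node 0 (S = 35): V_0 = e^(−0.05)·[0.5410·2.1832 + 0.4590·10.7226] = 5.8053

£5.81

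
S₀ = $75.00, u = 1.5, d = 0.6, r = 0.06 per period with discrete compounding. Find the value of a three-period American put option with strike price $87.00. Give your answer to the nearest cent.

Risk-neutral probability p = (1 + 0.06 − 0.6)/(1.5 − 0.6) = 0.4600/0.9000 = 0.5111
Terminal stock prices: S_uuu = 253.1, S_uud = 101.2, S_udd = 40.5, S_ddd = 16.2
Terminal payoffs (K − S): max(-166.1, 0) = 0, max(-14.25, 0) = 0, max(46.5, 0) = 46.5, max(70.8, 0) = 70.8
Node uu (S = 168.8): continuation = 1/1.06·[0.5111·0.0000 + 0.4889·0.0000] = 0.0000; exercise value = 0.0000 ≤ continuation, so V_uu = 0.0000
Node ud (S = 67.5): continuation = 1/1.06·[0.5111·0.0000 + 0.4889·46.5000] = 21.4465; exercise value = 19.5000 ≤ continuation, so V_ud = 21.4465
Node dd (S = 27): continuation = 1/1.06·[0.5111·46.5000 + 0.4889·70.8000] = 55.0755; exercise value = 60.0000 > continuation, so V_dd = 60.0000 (exercise)
Node u (S = 112.5): continuation = 1/1.06·[0.5111·0.0000 + 0.4889·21.4465] = 9.8915; exercise value = 0.0000 ≤ continuation, so V_u = 9.8915
Node d (S = 45): continuation = 1/1.06·[0.5111·21.4465 + 0.4889·60.0000] = 38.0141; exercise value = 42.0000 > continuation, so V_d = 42.0000 (exercise)
Node 0 (S = 75): continuation = 1/1.06·[0.5111·9.8915 + 0.4889·42.0000] = 24.1405; exercise value = 12.0000 ≤ continuation, so V_0 = 24.1405

$24.14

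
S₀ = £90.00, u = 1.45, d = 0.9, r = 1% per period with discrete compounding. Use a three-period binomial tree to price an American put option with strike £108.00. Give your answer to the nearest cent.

£22.59

Risk-neutral probability p = (1 + 0.01 − 0.9)/(1.45 − 0.9) = 0.1100/0.5500 = 0.2000
Terminal stock prices: S_uuu = 274.4, S_uud = 170.3, S_udd = 105.7, S_ddd = 65.61
Terminal payoffs (K − S): max(-166.4, 0) = 0, max(-62.3, 0) = 0, max(2.295, 0) = 2.295, max(42.39, 0) = 42.39
Node uu (S = 189.2): continuation = 1/1.01·[0.2000·0.0000 + 0.8000·0.0000] = 0.0000; exercise value = 0.0000 ≤ continuation, so V_uu = 0.0000
Node ud (S = 117.5): continuation = 1/1.01·[0.2000·0.0000 + 0.8000·2.2950] = 1.8178; exercise value = 0.0000 ≤ continuation, so V_ud = 1.8178
Node dd (S = 72.9): continuation = 1/1.01·[0.2000·2.2950 + 0.8000·42.3900] = 34.0307; exercise value = 35.1000 > continuation, so V_dd = 35.1000 (exercise)
Node u (S = 130.5): continuation = 1/1.01·[0.2000·0.0000 + 0.8000·1.8178] = 1.4399; exercise value = 0.0000 ≤ continuation, so V_u = 1.4399
Node d (S = 81): continuation = 1/1.01·[0.2000·1.8178 + 0.8000·35.1000] = 28.1619; exercise value = 27.0000 ≤ continuation, so V_d = 28.1619
Node 0 (S = 90): continuation = 1/1.01·[0.2000·1.4399 + 0.8000·28.1619] = 22.5916; exercise value = 18.0000 ≤ continuation, so V_0 = 22.5916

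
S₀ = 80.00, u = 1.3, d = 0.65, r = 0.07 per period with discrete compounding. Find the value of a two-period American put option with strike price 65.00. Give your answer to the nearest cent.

4.30

Risk-neutral probability p = (1 + 0.07 − 0.65)/(1.3 − 0.65) = 0.4200/0.6500 = 0.6462
Terminal stock prices: S_uu = 135.2, S_ud = 67.6, S_dd = 33.8
Terminal payoffs (K − S): max(-70.2, 0) = 0, max(-2.6, 0) = 0, max(31.2, 0) = 31.2
Node u (S = 104): continuation = 1/1.07·[0.6462·0.0000 + 0.3538·0.0000] = 0.0000; exercise value = 0.0000 ≤ continuation, so V_u = 0.0000
Node d (S = 52): continuation = 1/1.07·[0.6462·0.0000 + 0.3538·31.2000] = 10.3178; exercise value = 13.0000 > continuation, so V_d = 13.0000 (exercise)
Node 0 (S = 80): continuation = 1/1.07·[0.6462·0.0000 + 0.3538·13.0000] = 4.2991; exercise value = 0.0000 ≤ continuation, so V_0 = 4.2991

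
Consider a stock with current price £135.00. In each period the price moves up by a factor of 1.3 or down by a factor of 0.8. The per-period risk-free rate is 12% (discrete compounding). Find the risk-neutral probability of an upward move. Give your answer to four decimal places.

Risk-neutral probability p = (1 + 0.12 − 0.8)/(1.3 − 0.8) = 0.3200/0.5000 = 0.6400

p = 0.6400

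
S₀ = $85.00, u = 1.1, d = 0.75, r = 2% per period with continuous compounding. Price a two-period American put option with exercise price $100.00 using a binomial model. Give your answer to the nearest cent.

$15.00

Risk-neutral probability p = (e^0.02 − 0.75)/(1.1 − 0.75) = 0.2702/0.3500 = 0.7720
Terminal stock prices: S_uu = 102.9, S_ud = 70.13, S_dd = 47.81
Terminal payoffs (K − S): max(-2.85, 0) = 0, max(29.87, 0) = 29.87, max(52.19, 0) = 52.19
Node u (S = 93.5): continuation = e^(−0.02)·[0.7720·0.0000 + 0.2280·29.8750] = 6.6765; exercise value = 6.5000 ≤ continuation, so V_u = 6.6765
Node d (S = 63.75): continuation = e^(−0.02)·[0.7720·29.8750 + 0.2280·52.1875] = 34.2699; exercise value = 36.2500 > continuation, so V_d = 36.2500 (exercise)
Node 0 (S = 85): continuation = e^(−0.02)·[0.7720·6.6765 + 0.2280·36.2500] = 13.1534; exercise value = 15.0000 > continuation, so V_0 = 15.0000 (exercise)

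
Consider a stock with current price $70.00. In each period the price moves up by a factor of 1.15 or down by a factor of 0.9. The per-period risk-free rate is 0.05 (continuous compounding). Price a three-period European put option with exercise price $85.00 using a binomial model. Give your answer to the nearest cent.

$7.25

Risk-neutral probability p = (e^0.05 − 0.9)/(1.15 − 0.9) = 0.1513/0.2500 = 0.6051
Terminal stock prices: S_uuu = 106.5, S_uud = 83.32, S_udd = 65.2, S_ddd = 51.03
Terminal payoffs (K − S): max(-21.46, 0) = 0, max(1.683, 0) = 1.683, max(19.8, 0) = 19.8, max(33.97, 0) = 33.97
Node uu (S = 92.57): V_uu = e^(−0.05)·[0.6051·0.0000 + 0.3949·1.6825] = 0.6320
Node ud (S = 72.45): V_ud = e^(−0.05)·[0.6051·1.6825 + 0.3949·19.7950] = 8.4045
Node dd (S = 56.7): V_dd = e^(−0.05)·[0.6051·19.7950 + 0.3949·33.9700] = 24.1545
Node u (S = 80.5): V_u = e^(−0.05)·[0.6051·0.6320 + 0.3949·8.4045] = 3.5210
Node d (S = 63): V_d = e^(−0.05)·[0.6051·8.4045 + 0.3949·24.1545] = 13.9112
Node 0 (S = 70): V_0 = e^(−0.05)·[0.6051·3.5210 + 0.3949·13.9112] = 7.2524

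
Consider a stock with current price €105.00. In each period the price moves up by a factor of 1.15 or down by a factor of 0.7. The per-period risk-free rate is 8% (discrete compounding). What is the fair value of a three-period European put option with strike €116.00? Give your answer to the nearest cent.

€7.97

Risk-neutral probability p = (1 + 0.08 − 0.7)/(1.15 − 0.7) = 0.3800/0.4500 = 0.8444
Terminal stock prices: S_uuu = 159.7, S_uud = 97.2, S_udd = 59.17, S_ddd = 36.01
Terminal payoffs (K − S): max(-43.69, 0) = 0, max(18.8, 0) = 18.8, max(56.83, 0) = 56.83, max(79.99, 0) = 79.99
Node uu (S = 138.9): V_uu = 1/1.08·[0.8444·0.0000 + 0.1556·18.7963] = 2.7073
Node ud (S = 84.52): V_ud = 1/1.08·[0.8444·18.7963 + 0.1556·56.8325] = 22.8824
Node dd (S = 51.45): V_dd = 1/1.08·[0.8444·56.8325 + 0.1556·79.9850] = 55.9574
Node u (S = 120.7): V_u = 1/1.08·[0.8444·2.7073 + 0.1556·22.8824] = 5.4126
Node d (S = 73.5): V_d = 1/1.08·[0.8444·22.8824 + 0.1556·55.9574] = 25.9513
Node 0 (S = 105): V_0 = 1/1.08·[0.8444·5.4126 + 0.1556·25.9513] = 7.9699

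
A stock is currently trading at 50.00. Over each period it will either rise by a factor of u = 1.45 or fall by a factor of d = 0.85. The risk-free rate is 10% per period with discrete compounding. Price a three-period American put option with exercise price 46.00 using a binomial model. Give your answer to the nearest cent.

2.78

Risk-neutral probability p = (1 + 0.1 − 0.85)/(1.45 − 0.85) = 0.2500/0.6000 = 0.4167
Terminal stock prices: S_uuu = 152.4, S_uud = 89.36, S_udd = 52.38, S_ddd = 30.71
Terminal payoffs (K − S): max(-106.4, 0) = 0, max(-43.36, 0) = 0, max(-6.381, 0) = 0, max(15.29, 0) = 15.29
Node uu (S = 105.1): continuation = 1/1.1·[0.4167·0.0000 + 0.5833·0.0000] = 0.0000; exercise value = 0.0000 ≤ continuation, so V_uu = 0.0000
Node ud (S = 61.62): continuation = 1/1.1·[0.4167·0.0000 + 0.5833·0.0000] = 0.0000; exercise value = 0.0000 ≤ continuation, so V_ud = 0.0000
Node dd (S = 36.12): continuation = 1/1.1·[0.4167·0.0000 + 0.5833·15.2938] = 8.1103; exercise value = 9.8750 > continuation, so V_dd = 9.8750 (exercise)
Node u (S = 72.5): continuation = 1/1.1·[0.4167·0.0000 + 0.5833·0.0000] = 0.0000; exercise value = 0.0000 ≤ continuation, so V_u = 0.0000
Node d (S = 42.5): continuation = 1/1.1·[0.4167·0.0000 + 0.5833·9.8750] = 5.2367; exercise value = 3.5000 ≤ continuation, so V_d = 5.2367
Node 0 (S = 50): continuation = 1/1.1·[0.4167·0.0000 + 0.5833·5.2367] = 2.7771; exercise value = 0.0000 ≤ continuation, so V_0 = 2.7771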